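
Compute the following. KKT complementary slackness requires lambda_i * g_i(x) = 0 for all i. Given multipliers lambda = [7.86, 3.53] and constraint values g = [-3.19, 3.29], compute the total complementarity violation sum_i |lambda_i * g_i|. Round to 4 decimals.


KKT complementary slackness check:
lambda_1 * g_1 = 7.86 * -3.19 = -25.0734
lambda_2 * g_2 = 3.53 * 3.29 = 11.6137
Total violation = 25.0734 + 11.6137 = 36.6871


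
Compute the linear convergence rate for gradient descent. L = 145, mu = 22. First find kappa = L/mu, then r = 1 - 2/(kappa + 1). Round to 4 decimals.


Step 1: Compute the condition number.
kappa = L/mu = 145/22 = 6.5909
Step 2: Compute the convergence rate.
r = 1 - 2/(kappa + 1) = 1 - 2*mu/(L + mu) = (L - mu)/(L + mu) = 123/167 = 0.7365


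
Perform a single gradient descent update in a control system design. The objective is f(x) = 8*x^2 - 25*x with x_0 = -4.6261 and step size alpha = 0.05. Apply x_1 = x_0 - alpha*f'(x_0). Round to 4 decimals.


We compute the gradient at x_0 and apply the update.
f'(x) = 16*x - 25
f'(-4.6261) = 16*-4.6261 - 25 = -99.0176
x_1 = -4.6261 - 0.05*-99.0176 = 0.3248


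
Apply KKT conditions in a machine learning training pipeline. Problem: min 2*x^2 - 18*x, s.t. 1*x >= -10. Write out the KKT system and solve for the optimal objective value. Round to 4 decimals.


Step 1: Try lambda = 0 (constraint inactive).
Stationarity: 2*2*x - 18 = 0
x* = 18/(2*2) = 4.5
Check constraint: 1*4.5 = 4.5 >= -10 -- satisfied.
Step 2: Compute optimal value.
f(x*) = 2*4.5^2 - 18*4.5 = -40.5


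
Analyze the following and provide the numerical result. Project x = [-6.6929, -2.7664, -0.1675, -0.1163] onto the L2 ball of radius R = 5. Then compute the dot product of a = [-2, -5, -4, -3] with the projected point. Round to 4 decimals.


Step 1: Compute ||x|| (intermediates to 6 decimals).
||x|| = sqrt((-6.6929)^2 + (-2.7664)^2 + (-0.1675)^2 + (-0.1163)^2) = 7.244961
Step 2: Project.
Since ||x|| > R, scale = R/||x|| = 5/7.244961 = 0.690135, proj(x) = scale * x
proj(x) = [-4.619005, -1.909189, -0.115598, -0.080263]
Step 3: Dot product.
a^T * proj(x) = -2*(-4.619005) - 5*(-1.909189) - 4*(-0.115598) - 3*(-0.080263) = 19.4871


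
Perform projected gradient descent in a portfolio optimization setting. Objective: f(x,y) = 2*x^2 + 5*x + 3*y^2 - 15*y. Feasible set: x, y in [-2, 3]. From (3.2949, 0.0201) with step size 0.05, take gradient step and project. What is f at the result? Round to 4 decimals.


Step 1: Compute gradient at (3.2949, 0.0201).
grad_x = 2*2*3.2949 + 5 = 18.1796
grad_y = 2*3*0.0201 - 15 = -14.8794
Step 2: Gradient step.
x_raw = 3.2949 - 0.05*18.1796 = 2.3859
y_raw = 0.0201 - 0.05*-14.8794 = 0.7641
Step 3: Project onto [-2, 3].
x_proj = clip(2.3859) = 2.3859
y_proj = clip(0.7641) = 0.7641
Step 4: Evaluate f.
f(2.3859, 0.7641) = 13.6052


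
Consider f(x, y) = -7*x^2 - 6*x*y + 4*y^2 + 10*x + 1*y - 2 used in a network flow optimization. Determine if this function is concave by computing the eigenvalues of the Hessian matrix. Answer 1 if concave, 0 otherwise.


The Hessian of f(x,y) = -7*x^2 - 6*x*y + 4*y^2 + 10*x + 1*y - 2 is:
H = [[-14, -6], [-6, 8]]
Trace = -14 + 8 = -6
Determinant = -14*8 - (-6)^2 = -148
Discriminant = (-6)^2 - 4*-148 = 628.0
Eigenvalues: lambda_1 = -15.53, lambda_2 = 9.53
The function is not concave.

0


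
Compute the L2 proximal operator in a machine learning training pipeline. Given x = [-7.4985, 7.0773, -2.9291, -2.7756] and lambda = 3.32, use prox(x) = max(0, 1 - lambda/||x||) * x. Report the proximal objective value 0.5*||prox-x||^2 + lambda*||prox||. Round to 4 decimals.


Step 1: Compute ||x||.
||x|| = 11.0725
Step 2: Compute scaling factor.
scale = max(0, 1 - 3.32/11.0725) = 0.7002
Step 3: prox(x) = [-5.2501, 4.9552, -2.0508, -1.9434]
||prox(x)|| = 7.7525
Step 4: Proximal objective.
0.5*||prox-x||^2 = 5.5112
lambda*||prox|| = 25.7383
Total = 31.2494


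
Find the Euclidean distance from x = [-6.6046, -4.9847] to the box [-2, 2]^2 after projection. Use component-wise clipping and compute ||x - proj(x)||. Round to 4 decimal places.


Project each component onto [-2, 2].
clip(-6.6046) = -2.0, clip(-4.9847) = -2.0
Projection = [-2.0, -2.0]
Squared diffs: [21.2023, 8.9084]
Distance = sqrt(30.1107) = 5.4873


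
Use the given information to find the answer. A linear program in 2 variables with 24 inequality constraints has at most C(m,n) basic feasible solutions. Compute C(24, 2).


Each vertex corresponds to some choice of n active constraints out of m, so the number of vertices is at most C(m, n) = m! / (n!(m-n)!).
m = 24, n = 2
Numerator: 24 * 23
Denominator: 2! = 2
C(24, 2) = 276


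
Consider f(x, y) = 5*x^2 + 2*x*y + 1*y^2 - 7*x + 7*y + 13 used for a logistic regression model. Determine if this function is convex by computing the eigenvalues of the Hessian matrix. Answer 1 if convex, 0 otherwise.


The Hessian of f(x,y) = 5*x^2 + 2*x*y + 1*y^2 - 7*x + 7*y + 13 is:
H = [[10, 2], [2, 2]]
Trace = 10 + 2 = 12
Determinant = 10*2 - (2)^2 = 16
Discriminant = (12)^2 - 4*16 = 80.0
Eigenvalues: lambda_1 = 1.5279, lambda_2 = 10.4721
The function is convex.

1


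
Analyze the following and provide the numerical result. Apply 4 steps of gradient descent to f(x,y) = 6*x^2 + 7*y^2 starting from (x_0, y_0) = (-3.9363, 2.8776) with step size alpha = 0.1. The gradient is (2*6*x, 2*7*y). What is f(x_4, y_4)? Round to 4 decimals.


Gradient descent on f(x,y) = 6*x^2 + 7*y^2.
Starting point: (-3.9363, 2.8776), alpha = 0.1
Step 1: grad_x = 2*6*-3.9363 = -47.2356, grad_y = 2*7*2.8776 = 40.2864
  x_1 = -3.9363 - 0.1*-47.2356 = 0.7873
  y_1 = 2.8776 - 0.1*40.2864 = -1.151
Step 2: grad_x = 2*6*0.7873 = 9.4471, grad_y = 2*7*-1.151 = -16.1146
  x_2 = 0.7873 - 0.1*9.4471 = -0.1575
  y_2 = -1.151 - 0.1*-16.1146 = 0.4604
Step 3: grad_x = 2*6*-0.1575 = -1.8894, grad_y = 2*7*0.4604 = 6.4458
  x_3 = -0.1575 - 0.1*-1.8894 = 0.0315
  y_3 = 0.4604 - 0.1*6.4458 = -0.1842
Step 4: grad_x = 2*6*0.0315 = 0.3779, grad_y = 2*7*-0.1842 = -2.5783
  x_4 = 0.0315 - 0.1*0.3779 = -0.0063
  y_4 = -0.1842 - 0.1*-2.5783 = 0.0737
f(-0.0063, 0.0737) = 6*(-0.0063)^2 + 7*0.0737^2 = 0.0382


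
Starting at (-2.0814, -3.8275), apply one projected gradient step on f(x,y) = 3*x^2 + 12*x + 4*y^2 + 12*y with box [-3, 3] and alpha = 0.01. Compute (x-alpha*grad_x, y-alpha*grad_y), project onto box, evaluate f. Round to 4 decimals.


Step 1: Compute gradient at (-2.0814, -3.8275).
grad_x = 2*3*-2.0814 + 12 = -0.4884
grad_y = 2*4*-3.8275 + 12 = -18.62
Step 2: Gradient step.
x_raw = -2.0814 - 0.01*-0.4884 = -2.0765
y_raw = -3.8275 - 0.01*-18.62 = -3.6413
Step 3: Project onto [-3, 3].
x_proj = clip(-2.0765) = -2.0765
y_proj = clip(-3.6413) = -3.0
Step 4: Evaluate f.
f(-2.0765, -3.0) = -11.9824


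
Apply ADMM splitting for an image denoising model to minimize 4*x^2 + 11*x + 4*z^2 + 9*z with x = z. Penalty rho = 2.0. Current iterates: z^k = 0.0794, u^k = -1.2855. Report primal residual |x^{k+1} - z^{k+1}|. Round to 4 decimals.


ADMM iteration with rho = 2.0, z^k = 0.0794, u^k = -1.2855
Step 1: x-update.
Minimize 4*x^2 + 11*x + (2.0/2)*(x - 0.0794 - 1.2855)^2
FOC: (2*4 + 2.0)*x = -11 + 2.0*(0.0794 + 1.2855)
x^{k+1} = -0.827
Step 2: z-update.
Minimize 4*z^2 + 9*z + (2.0/2)*(-0.827 - z - 1.2855)^2
FOC: (2*4 + 2.0)*z = -9 + 2.0*(-0.827 - 1.2855)
z^{k+1} = -1.3225
Step 3: u-update.
u^{k+1} = -1.2855 - 0.827 + 1.3225 = -0.79
Step 4: Primal residual = |-0.827 + 1.3225| = 0.4955


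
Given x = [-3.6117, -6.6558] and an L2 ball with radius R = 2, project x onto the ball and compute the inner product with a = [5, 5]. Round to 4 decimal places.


Step 1: Compute ||x|| (intermediates to 6 decimals).
||x|| = sqrt((-3.6117)^2 + (-6.6558)^2) = 7.572585
Step 2: Project.
Since ||x|| > R, scale = R/||x|| = 2/7.572585 = 0.264111, proj(x) = scale * x
proj(x) = [-0.95389, -1.75787]
Step 3: Dot product.
a^T * proj(x) = 5*(-0.95389) + 5*(-1.75787) = -13.5588


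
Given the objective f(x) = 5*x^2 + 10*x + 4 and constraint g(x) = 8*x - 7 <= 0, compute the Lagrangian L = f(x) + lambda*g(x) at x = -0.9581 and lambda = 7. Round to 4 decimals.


Step 1: Evaluate f(x).
f(-0.9581) = 5*(-0.9581)^2 + 10*(-0.9581) + 4 = -0.9912
Step 2: Evaluate g(x).
g(-0.9581) = 8*-0.9581 - 7 = -14.6648
Step 3: Compute Lagrangian.
L = -0.9912 + 7*-14.6648 = -103.6448


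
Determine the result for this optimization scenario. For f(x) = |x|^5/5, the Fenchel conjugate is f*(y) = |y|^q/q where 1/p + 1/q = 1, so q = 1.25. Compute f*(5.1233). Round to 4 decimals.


The conjugate exponent q satisfies 1/p + 1/q = 1.
p = 5, so q = 5/(5 - 1) = 1.25
|y|^q = 5.1233^1.25 = 7.7079
f*(5.1233) = 7.7079 / 1.25 = 6.1663


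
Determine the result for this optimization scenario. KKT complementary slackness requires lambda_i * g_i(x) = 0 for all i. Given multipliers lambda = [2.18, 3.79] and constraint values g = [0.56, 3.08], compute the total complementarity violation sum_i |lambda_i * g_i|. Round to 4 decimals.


KKT complementary slackness check:
lambda_1 * g_1 = 2.18 * 0.56 = 1.2208
lambda_2 * g_2 = 3.79 * 3.08 = 11.6732
Total violation = 1.2208 + 11.6732 = 12.894


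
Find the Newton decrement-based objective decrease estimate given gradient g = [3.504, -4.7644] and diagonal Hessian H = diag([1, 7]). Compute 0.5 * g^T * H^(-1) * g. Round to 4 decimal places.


Step 1: H is diagonal, so H^(-1) * g = [3.504, -0.6806].
Step 2: g^T H^(-1) g = sum_i g_i^2 / H_ii
  = (3.504)^2/1 + (-4.7644)^2/7
  = 12.278 + 3.2428 = 15.5208
Step 3: Objective decrease = 0.5 * g^T H^(-1) g = 7.7604


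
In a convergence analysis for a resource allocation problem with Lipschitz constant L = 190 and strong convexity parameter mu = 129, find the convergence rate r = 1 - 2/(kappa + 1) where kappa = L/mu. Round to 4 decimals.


Step 1: Compute the condition number.
kappa = L/mu = 190/129 = 1.4729
Step 2: Compute the convergence rate.
r = 1 - 2/(kappa + 1) = 1 - 2*mu/(L + mu) = (L - mu)/(L + mu) = 61/319 = 0.1912


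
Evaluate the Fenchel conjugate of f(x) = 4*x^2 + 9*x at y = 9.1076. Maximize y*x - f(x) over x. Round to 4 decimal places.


f*(y) = sup_x {y*x - a*x^2 - b*x} = sup_x {(y-b)*x - a*x^2}
FOC: (y - b) - 2a*x = 0 => x* = (y - b)/(2a)
x* = (9.1076 - 9)/(2*4) = 0.0135
f*(9.1076) = (y-b)^2/(4a) = (9.1076 - 9)^2/(4*4)
= 0.0116/16 = 0.0007


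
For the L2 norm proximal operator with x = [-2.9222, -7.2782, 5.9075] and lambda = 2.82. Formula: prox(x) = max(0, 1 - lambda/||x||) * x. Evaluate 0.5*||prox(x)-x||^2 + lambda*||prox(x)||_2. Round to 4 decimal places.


Step 1: Compute ||x||.
||x|| = 9.8189
Step 2: Compute scaling factor.
scale = max(0, 1 - 2.82/9.8189) = 0.7128
Step 3: prox(x) = [-2.0829, -5.1879, 4.2109]
||prox(x)|| = 6.9989
Step 4: Proximal objective.
0.5*||prox-x||^2 = 3.9762
lambda*||prox|| = 19.7369
Total = 23.713


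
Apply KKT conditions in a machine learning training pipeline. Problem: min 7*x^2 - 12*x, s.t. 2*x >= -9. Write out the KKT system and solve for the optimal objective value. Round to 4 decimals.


Step 1: Try lambda = 0 (constraint inactive).
Stationarity: 2*7*x - 12 = 0
x* = 12/(2*7) = 6/7 = 0.8571 (rounded; the exact value 6/7 is used below)
Check constraint: 2*0.8571 = 1.7142 >= -9 -- satisfied.
Step 2: Compute optimal value.
f(x*) = 7*(6/7)^2 - 12*(6/7) = -5.1429


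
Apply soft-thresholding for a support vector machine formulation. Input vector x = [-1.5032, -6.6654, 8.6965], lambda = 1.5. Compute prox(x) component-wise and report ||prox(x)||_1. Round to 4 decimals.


Soft-thresholding with lambda = 1.5:
prox(-1.5032) = sign(-1.5032)*max(|-1.5032| - 1.5, 0) = -0.0032
prox(-6.6654) = sign(-6.6654)*max(|-6.6654| - 1.5, 0) = -5.1654
prox(8.6965) = sign(8.6965)*max(|8.6965| - 1.5, 0) = 7.1965
prox(x) = [-0.0032, -5.1654, 7.1965]
||prox(x)||_1 = 0.0032 + 5.1654 + 7.1965 = 12.3651


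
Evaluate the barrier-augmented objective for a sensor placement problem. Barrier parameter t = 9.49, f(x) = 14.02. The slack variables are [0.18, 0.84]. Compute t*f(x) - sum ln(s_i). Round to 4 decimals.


Step 1: Compute log-barrier.
ln values: [-1.7148, -0.1744]
phi = -(-1.7148 - 0.1744) = 1.8892
Step 2: Compute augmented objective.
t*f(x) = 9.49*14.02 = 133.0498
Total = 133.0498 + 1.8892 = 134.939


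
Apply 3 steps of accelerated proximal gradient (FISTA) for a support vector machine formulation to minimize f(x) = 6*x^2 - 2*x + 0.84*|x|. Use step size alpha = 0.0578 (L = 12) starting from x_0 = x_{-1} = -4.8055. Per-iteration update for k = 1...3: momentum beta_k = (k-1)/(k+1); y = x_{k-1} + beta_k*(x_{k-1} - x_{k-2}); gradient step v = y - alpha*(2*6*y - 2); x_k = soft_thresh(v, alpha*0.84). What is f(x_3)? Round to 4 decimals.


FISTA on f(x) = 6*x^2 - 2*x + 0.84*|x|
L = 12, alpha = 0.0578
Iteration 1: beta = 0.0, y = -4.8055 + 0.0*(-4.8055 + 4.8055) = -4.8055
  grad(y) = -59.666, v = y - alpha*grad = -1.3568
  prox(v) = soft_thresh(-1.3568, 0.0486) = -1.3083
Iteration 2: beta = 0.3333, y = -1.3083 + 0.3333*(-1.3083 + 4.8055) = -0.1425
  grad(y) = -3.7101, v = y - alpha*grad = 0.0719
  prox(v) = soft_thresh(0.0719, 0.0486) = 0.0234
Iteration 3: beta = 0.5, y = 0.0234 + 0.5*(0.0234 + 1.3083) = 0.6892
  grad(y) = 6.2704, v = y - alpha*grad = 0.3268
  prox(v) = soft_thresh(0.3268, 0.0486) = 0.2782
f(x_3) = 6*0.2782^2 - 2*0.2782 + 0.84*|0.2782| = 0.1417


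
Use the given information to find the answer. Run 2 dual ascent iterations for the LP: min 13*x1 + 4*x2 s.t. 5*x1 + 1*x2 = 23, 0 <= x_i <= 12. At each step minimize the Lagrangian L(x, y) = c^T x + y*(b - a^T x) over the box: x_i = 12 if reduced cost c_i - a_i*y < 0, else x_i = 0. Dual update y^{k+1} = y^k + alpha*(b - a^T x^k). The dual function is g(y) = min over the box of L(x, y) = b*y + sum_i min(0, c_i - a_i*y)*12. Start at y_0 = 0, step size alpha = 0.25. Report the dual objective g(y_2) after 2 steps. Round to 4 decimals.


Dual ascent for LP: min 13*x1 + 4*x2, 5*x1 + 1*x2 = 23, 0 <= x_i <= 12
Step 1: y^k = 0.0, reduced costs: (13.0, 4.0)
  x^k = (0.0, 0.0), subgradient = b - a^T x = 23.0
  y^{k+1} = 0.0 + 0.25*23.0 = 5.75
Step 2: y^k = 5.75, reduced costs: (-15.75, -1.75)
  x^k = (12.0, 12.0), subgradient = b - a^T x = -49.0
  y^{k+1} = 5.75 + 0.25*-49.0 = -6.5
Dual objective at y_2 = -6.5: reduced costs (45.5, 10.5), box minimizer x = (0.0, 0.0)
g(y_2) = b*y + (c1 - a1*y)*x1 + (c2 - a2*y)*x2 = 23*(-6.5) + 45.5*0.0 + 10.5*0.0 = -149.5 + 0.0 + 0.0 = -149.5


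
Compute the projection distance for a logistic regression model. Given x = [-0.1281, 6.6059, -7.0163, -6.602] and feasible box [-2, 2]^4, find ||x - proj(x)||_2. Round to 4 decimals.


Project each component onto [-2, 2].
clip(-0.1281) = -0.1281, clip(6.6059) = 2.0, clip(-7.0163) = -2.0, clip(-6.602) = -2.0
Projection = [-0.1281, 2.0, -2.0, -2.0]
Squared diffs: [0.0, 21.2143, 25.1633, 21.1784]
Distance = sqrt(67.556) = 8.2192


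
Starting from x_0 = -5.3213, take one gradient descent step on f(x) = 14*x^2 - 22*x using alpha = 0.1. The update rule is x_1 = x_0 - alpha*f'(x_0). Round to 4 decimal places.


We compute the gradient at x_0 and apply the update.
f'(x) = 28*x - 22
f'(-5.3213) = 28*-5.3213 - 22 = -170.9964
x_1 = -5.3213 - 0.1*-170.9964 = 11.7783


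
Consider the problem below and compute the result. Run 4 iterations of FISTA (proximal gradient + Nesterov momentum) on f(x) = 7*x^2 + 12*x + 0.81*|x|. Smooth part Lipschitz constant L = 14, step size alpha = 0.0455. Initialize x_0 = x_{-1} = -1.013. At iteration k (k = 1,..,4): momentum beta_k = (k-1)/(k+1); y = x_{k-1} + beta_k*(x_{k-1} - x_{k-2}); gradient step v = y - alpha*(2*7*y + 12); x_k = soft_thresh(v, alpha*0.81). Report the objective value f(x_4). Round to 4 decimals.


FISTA on f(x) = 7*x^2 + 12*x + 0.81*|x|
L = 14, alpha = 0.0455
Iteration 1: beta = 0.0, y = -1.013 + 0.0*(-1.013 + 1.013) = -1.013
  grad(y) = -2.182, v = y - alpha*grad = -0.9137
  prox(v) = soft_thresh(-0.9137, 0.0369) = -0.8769
Iteration 2: beta = 0.3333, y = -0.8769 + 0.3333*(-0.8769 + 1.013) = -0.8315
  grad(y) = 0.3592, v = y - alpha*grad = -0.8478
  prox(v) = soft_thresh(-0.8478, 0.0369) = -0.811
Iteration 3: beta = 0.5, y = -0.811 + 0.5*(-0.811 + 0.8769) = -0.778
  grad(y) = 1.1076, v = y - alpha*grad = -0.8284
  prox(v) = soft_thresh(-0.8284, 0.0369) = -0.7916
Iteration 4: beta = 0.6, y = -0.7916 + 0.6*(-0.7916 + 0.811) = -0.7799
  grad(y) = 1.081, v = y - alpha*grad = -0.8291
  prox(v) = soft_thresh(-0.8291, 0.0369) = -0.7923
f(x_4) = 7*(-0.7923)^2 + 12*(-0.7923) + 0.81*|-0.7923| = -4.4717


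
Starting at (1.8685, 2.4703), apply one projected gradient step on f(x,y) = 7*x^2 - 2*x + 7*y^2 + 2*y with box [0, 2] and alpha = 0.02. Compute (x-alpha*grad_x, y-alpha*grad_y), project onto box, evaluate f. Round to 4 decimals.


Step 1: Compute gradient at (1.8685, 2.4703).
grad_x = 2*7*1.8685 - 2 = 24.159
grad_y = 2*7*2.4703 + 2 = 36.5842
Step 2: Gradient step.
x_raw = 1.8685 - 0.02*24.159 = 1.3853
y_raw = 2.4703 - 0.02*36.5842 = 1.7386
Step 3: Project onto [0, 2].
x_proj = clip(1.3853) = 1.3853
y_proj = clip(1.7386) = 1.7386
Step 4: Evaluate f.
f(1.3853, 1.7386) = 35.2999


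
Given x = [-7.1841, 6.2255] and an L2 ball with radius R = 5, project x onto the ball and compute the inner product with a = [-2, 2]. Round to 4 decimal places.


Step 1: Compute ||x|| (intermediates to 6 decimals).
||x|| = sqrt((-7.1841)^2 + 6.2255^2) = 9.506216
Step 2: Project.
Since ||x|| > R, scale = R/||x|| = 5/9.506216 = 0.525972, proj(x) = scale * x
proj(x) = [-3.778635, 3.274439]
Step 3: Dot product.
a^T * proj(x) = -2*(-3.778635) + 2*3.274439 = 14.1061


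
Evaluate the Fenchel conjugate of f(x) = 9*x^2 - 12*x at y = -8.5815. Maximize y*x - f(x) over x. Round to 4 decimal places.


f*(y) = sup_x {y*x - a*x^2 - b*x} = sup_x {(y-b)*x - a*x^2}
FOC: (y - b) - 2a*x = 0 => x* = (y - b)/(2a)
x* = (-8.5815 + 12)/(2*9) = 0.1899
f*(-8.5815) = (y-b)^2/(4a) = (-8.5815 + 12)^2/(4*9)
= 11.6861/36 = 0.3246


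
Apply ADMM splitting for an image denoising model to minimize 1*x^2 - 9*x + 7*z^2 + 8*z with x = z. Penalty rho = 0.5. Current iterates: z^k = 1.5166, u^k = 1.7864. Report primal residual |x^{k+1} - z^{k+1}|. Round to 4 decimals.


ADMM iteration with rho = 0.5, z^k = 1.5166, u^k = 1.7864
Step 1: x-update.
Minimize 1*x^2 - 9*x + (0.5/2)*(x - 1.5166 + 1.7864)^2
FOC: (2*1 + 0.5)*x = 9 + 0.5*(1.5166 - 1.7864)
x^{k+1} = 3.546
Step 2: z-update.
Minimize 7*z^2 + 8*z + (0.5/2)*(3.546 - z + 1.7864)^2
FOC: (2*7 + 0.5)*z = -8 + 0.5*(3.546 + 1.7864)
z^{k+1} = -0.3678
Step 3: u-update.
u^{k+1} = 1.7864 + 3.546 + 0.3678 = 5.7003
Step 4: Primal residual = |3.546 + 0.3678| = 3.9139


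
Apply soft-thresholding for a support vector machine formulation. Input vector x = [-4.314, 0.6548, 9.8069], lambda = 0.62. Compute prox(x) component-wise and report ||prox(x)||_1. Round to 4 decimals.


Soft-thresholding with lambda = 0.62:
prox(-4.314) = sign(-4.314)*max(|-4.314| - 0.62, 0) = -3.694
prox(0.6548) = sign(0.6548)*max(|0.6548| - 0.62, 0) = 0.0348
prox(9.8069) = sign(9.8069)*max(|9.8069| - 0.62, 0) = 9.1869
prox(x) = [-3.694, 0.0348, 9.1869]
||prox(x)||_1 = 3.694 + 0.0348 + 9.1869 = 12.9157


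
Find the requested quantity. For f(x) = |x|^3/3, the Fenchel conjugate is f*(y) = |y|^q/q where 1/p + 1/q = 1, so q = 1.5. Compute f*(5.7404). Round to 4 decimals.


The conjugate exponent q satisfies 1/p + 1/q = 1.
p = 3, so q = 3/(3 - 1) = 1.5
|y|^q = 5.7404^1.5 = 13.7535
f*(5.7404) = 13.7535 / 1.5 = 9.169


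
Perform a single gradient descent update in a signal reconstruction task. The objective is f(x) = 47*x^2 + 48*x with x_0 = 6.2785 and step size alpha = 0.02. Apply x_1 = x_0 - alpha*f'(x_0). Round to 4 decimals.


We compute the gradient at x_0 and apply the update.
f'(x) = 94*x + 48
f'(6.2785) = 94*6.2785 + 48 = 638.179
x_1 = 6.2785 - 0.02*638.179 = -6.4851


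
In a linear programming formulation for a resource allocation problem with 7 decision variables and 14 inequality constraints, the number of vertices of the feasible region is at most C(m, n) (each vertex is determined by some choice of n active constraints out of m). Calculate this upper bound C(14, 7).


Each vertex corresponds to some choice of n active constraints out of m, so the number of vertices is at most C(m, n) = m! / (n!(m-n)!).
m = 14, n = 7
Numerator: 14 * 13 * 12 * 11 * 10 * 9 * 8
Denominator: 7! = 5040
C(14, 7) = 3432


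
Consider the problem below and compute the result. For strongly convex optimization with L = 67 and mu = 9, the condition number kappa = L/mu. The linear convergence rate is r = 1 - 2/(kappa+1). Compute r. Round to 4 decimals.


Step 1: Compute the condition number.
kappa = L/mu = 67/9 = 7.4444
Step 2: Compute the convergence rate.
r = 1 - 2/(kappa + 1) = 1 - 2*mu/(L + mu) = (L - mu)/(L + mu) = 58/76 = 0.7632


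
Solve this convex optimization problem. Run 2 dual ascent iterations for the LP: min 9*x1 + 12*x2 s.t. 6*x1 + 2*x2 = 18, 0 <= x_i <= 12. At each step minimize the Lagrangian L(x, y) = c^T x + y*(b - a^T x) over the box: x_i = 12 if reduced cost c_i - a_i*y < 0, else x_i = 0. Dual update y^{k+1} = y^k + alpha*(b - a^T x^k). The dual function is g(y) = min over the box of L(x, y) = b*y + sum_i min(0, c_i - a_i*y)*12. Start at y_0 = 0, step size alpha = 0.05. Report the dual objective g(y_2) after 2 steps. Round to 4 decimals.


Dual ascent for LP: min 9*x1 + 12*x2, 6*x1 + 2*x2 = 18, 0 <= x_i <= 12
Step 1: y^k = 0.0, reduced costs: (9.0, 12.0)
  x^k = (0.0, 0.0), subgradient = b - a^T x = 18.0
  y^{k+1} = 0.0 + 0.05*18.0 = 0.9
Step 2: y^k = 0.9, reduced costs: (3.6, 10.2)
  x^k = (0.0, 0.0), subgradient = b - a^T x = 18.0
  y^{k+1} = 0.9 + 0.05*18.0 = 1.8
Dual objective at y_2 = 1.8: reduced costs (-1.8, 8.4), box minimizer x = (12.0, 0.0)
g(y_2) = b*y + (c1 - a1*y)*x1 + (c2 - a2*y)*x2 = 18*1.8 + (-1.8)*12.0 + 8.4*0.0 = 32.4 - 21.6 + 0.0 = 10.8


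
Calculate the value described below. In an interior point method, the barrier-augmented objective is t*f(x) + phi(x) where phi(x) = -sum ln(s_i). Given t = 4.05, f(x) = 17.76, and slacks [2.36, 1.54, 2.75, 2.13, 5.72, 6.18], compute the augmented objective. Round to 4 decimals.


Step 1: Compute log-barrier.
ln values: [0.8587, 0.4318, 1.0116, 0.7561, 1.744, 1.8213]
phi = -(0.8587 + 0.4318 + 1.0116 + 0.7561 + 1.744 + 1.8213) = -6.6235
Step 2: Compute augmented objective.
t*f(x) = 4.05*17.76 = 71.928
Total = 71.928 - 6.6235 = 65.3045


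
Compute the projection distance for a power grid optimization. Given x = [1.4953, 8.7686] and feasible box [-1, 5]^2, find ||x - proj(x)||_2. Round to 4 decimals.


Project each component onto [-1, 5].
clip(1.4953) = 1.4953, clip(8.7686) = 5.0
Projection = [1.4953, 5.0]
Squared diffs: [0.0, 14.2023]
Distance = sqrt(14.2023) = 3.7686


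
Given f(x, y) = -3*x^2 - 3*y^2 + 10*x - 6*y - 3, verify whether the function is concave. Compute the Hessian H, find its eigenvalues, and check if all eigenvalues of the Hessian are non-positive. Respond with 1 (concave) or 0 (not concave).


The Hessian of f(x,y) = -3*x^2 - 3*y^2 + 10*x - 6*y - 3 is:
H = [[-6, 0], [0, -6]]
Trace = -6 - 6 = -12
Determinant = -6*-6 - (0)^2 = 36
Discriminant = (-12)^2 - 4*36 = 0.0
Eigenvalues: lambda_1 = -6.0, lambda_2 = -6.0
The function is concave.

1


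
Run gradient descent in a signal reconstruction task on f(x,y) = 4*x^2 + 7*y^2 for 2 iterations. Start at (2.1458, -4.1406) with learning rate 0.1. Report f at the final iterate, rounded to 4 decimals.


Gradient descent on f(x,y) = 4*x^2 + 7*y^2.
Starting point: (2.1458, -4.1406), alpha = 0.1
Step 1: grad_x = 2*4*2.1458 = 17.1664, grad_y = 2*7*-4.1406 = -57.9684
  x_1 = 2.1458 - 0.1*17.1664 = 0.4292
  y_1 = -4.1406 - 0.1*-57.9684 = 1.6562
Step 2: grad_x = 2*4*0.4292 = 3.4333, grad_y = 2*7*1.6562 = 23.1874
  x_2 = 0.4292 - 0.1*3.4333 = 0.0858
  y_2 = 1.6562 - 0.1*23.1874 = -0.6625
f(0.0858, -0.6625) = 4*0.0858^2 + 7*(-0.6625)^2 = 3.1018


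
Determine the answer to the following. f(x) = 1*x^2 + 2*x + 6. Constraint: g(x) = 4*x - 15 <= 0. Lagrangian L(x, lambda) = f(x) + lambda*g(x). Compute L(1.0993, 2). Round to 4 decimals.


Step 1: Evaluate f(x).
f(1.0993) = 1*1.0993^2 + 2*1.0993 + 6 = 9.4071
Step 2: Evaluate g(x).
g(1.0993) = 4*1.0993 - 15 = -10.6028
Step 3: Compute Lagrangian.
L = 9.4071 + 2*-10.6028 = -11.7985


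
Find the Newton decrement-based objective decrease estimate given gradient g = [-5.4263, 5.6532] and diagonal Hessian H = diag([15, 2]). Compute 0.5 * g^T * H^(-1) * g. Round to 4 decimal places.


Step 1: H is diagonal, so H^(-1) * g = [-0.3618, 2.8266].
Step 2: g^T H^(-1) g = sum_i g_i^2 / H_ii
  = (-5.4263)^2/15 + (5.6532)^2/2
  = 1.963 + 15.9793 = 17.9423
Step 3: Objective decrease = 0.5 * g^T H^(-1) g = 8.9712


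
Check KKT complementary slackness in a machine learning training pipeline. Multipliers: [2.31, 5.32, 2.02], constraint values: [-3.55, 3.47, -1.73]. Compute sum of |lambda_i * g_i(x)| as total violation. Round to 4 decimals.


KKT complementary slackness check:
lambda_1 * g_1 = 2.31 * -3.55 = -8.2005
lambda_2 * g_2 = 5.32 * 3.47 = 18.4604
lambda_3 * g_3 = 2.02 * -1.73 = -3.4946
Total violation = 8.2005 + 18.4604 + 3.4946 = 30.1555


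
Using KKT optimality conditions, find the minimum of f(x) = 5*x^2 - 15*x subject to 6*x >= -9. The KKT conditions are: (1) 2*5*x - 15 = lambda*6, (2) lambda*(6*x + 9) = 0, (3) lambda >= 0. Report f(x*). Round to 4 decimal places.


Step 1: Try lambda = 0 (constraint inactive).
Stationarity: 2*5*x - 15 = 0
x* = 15/(2*5) = 1.5
Check constraint: 6*1.5 = 9.0 >= -9 -- satisfied.
Step 2: Compute optimal value.
f(x*) = 5*1.5^2 - 15*1.5 = -11.25


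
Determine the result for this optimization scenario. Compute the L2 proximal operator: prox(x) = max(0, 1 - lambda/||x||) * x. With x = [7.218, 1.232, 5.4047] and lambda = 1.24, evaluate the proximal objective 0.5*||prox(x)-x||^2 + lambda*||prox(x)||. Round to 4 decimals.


Step 1: Compute ||x||.
||x|| = 9.101
Step 2: Compute scaling factor.
scale = max(0, 1 - 1.24/9.101) = 0.8638
Step 3: prox(x) = [6.2346, 1.0641, 4.6683]
||prox(x)|| = 7.861
Step 4: Proximal objective.
0.5*||prox-x||^2 = 0.7688
lambda*||prox|| = 9.7476
Total = 10.5164


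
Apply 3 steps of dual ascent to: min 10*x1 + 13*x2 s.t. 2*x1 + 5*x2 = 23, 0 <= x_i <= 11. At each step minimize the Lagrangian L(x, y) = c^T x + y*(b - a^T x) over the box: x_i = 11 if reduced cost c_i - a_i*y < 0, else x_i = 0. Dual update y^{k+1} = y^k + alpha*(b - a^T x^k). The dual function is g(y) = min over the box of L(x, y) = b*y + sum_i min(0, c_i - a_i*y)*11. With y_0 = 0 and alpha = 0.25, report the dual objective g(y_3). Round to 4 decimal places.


Dual ascent for LP: min 10*x1 + 13*x2, 2*x1 + 5*x2 = 23, 0 <= x_i <= 11
Step 1: y^k = 0.0, reduced costs: (10.0, 13.0)
  x^k = (0.0, 0.0), subgradient = b - a^T x = 23.0
  y^{k+1} = 0.0 + 0.25*23.0 = 5.75
Step 2: y^k = 5.75, reduced costs: (-1.5, -15.75)
  x^k = (11.0, 11.0), subgradient = b - a^T x = -54.0
  y^{k+1} = 5.75 + 0.25*-54.0 = -7.75
Step 3: y^k = -7.75, reduced costs: (25.5, 51.75)
  x^k = (0.0, 0.0), subgradient = b - a^T x = 23.0
  y^{k+1} = -7.75 + 0.25*23.0 = -2.0
Dual objective at y_3 = -2.0: reduced costs (14.0, 23.0), box minimizer x = (0.0, 0.0)
g(y_3) = b*y + (c1 - a1*y)*x1 + (c2 - a2*y)*x2 = 23*(-2.0) + 14.0*0.0 + 23.0*0.0 = -46.0 + 0.0 + 0.0 = -46.0


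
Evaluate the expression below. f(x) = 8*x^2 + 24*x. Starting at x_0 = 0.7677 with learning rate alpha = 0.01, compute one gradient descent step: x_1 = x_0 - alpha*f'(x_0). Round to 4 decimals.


We compute the gradient at x_0 and apply the update.
f'(x) = 16*x + 24
f'(0.7677) = 16*0.7677 + 24 = 36.2832
x_1 = 0.7677 - 0.01*36.2832 = 0.4049


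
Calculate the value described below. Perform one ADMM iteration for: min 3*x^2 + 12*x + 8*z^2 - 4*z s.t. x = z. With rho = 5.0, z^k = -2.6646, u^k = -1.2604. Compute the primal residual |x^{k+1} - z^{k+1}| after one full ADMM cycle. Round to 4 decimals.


ADMM iteration with rho = 5.0, z^k = -2.6646, u^k = -1.2604
Step 1: x-update.
Minimize 3*x^2 + 12*x + (5.0/2)*(x + 2.6646 - 1.2604)^2
FOC: (2*3 + 5.0)*x = -12 + 5.0*(-2.6646 + 1.2604)
x^{k+1} = -1.7292
Step 2: z-update.
Minimize 8*z^2 - 4*z + (5.0/2)*(-1.7292 - z - 1.2604)^2
FOC: (2*8 + 5.0)*z = 4 + 5.0*(-1.7292 - 1.2604)
z^{k+1} = -0.5213
Step 3: u-update.
u^{k+1} = -1.2604 - 1.7292 + 0.5213 = -2.4683
Step 4: Primal residual = |-1.7292 + 0.5213| = 1.2079


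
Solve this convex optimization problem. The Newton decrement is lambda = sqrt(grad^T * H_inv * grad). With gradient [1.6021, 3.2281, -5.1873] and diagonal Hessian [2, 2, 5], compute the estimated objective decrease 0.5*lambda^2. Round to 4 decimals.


Step 1: H is diagonal, so H^(-1) * g = [0.8011, 1.6141, -1.0375].
Step 2: g^T H^(-1) g = sum_i g_i^2 / H_ii
  = (1.6021)^2/2 + (3.2281)^2/2 + (-5.1873)^2/5
  = 1.2834 + 5.2103 + 5.3816 = 11.8753
Step 3: Objective decrease = 0.5 * g^T H^(-1) g = 5.9376


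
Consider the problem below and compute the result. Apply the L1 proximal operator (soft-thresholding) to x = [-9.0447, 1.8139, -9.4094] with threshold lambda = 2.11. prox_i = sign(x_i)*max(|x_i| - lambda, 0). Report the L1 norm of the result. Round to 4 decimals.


Soft-thresholding with lambda = 2.11:
prox(-9.0447) = sign(-9.0447)*max(|-9.0447| - 2.11, 0) = -6.9347
prox(1.8139) = sign(1.8139)*max(|1.8139| - 2.11, 0) = 0.0
prox(-9.4094) = sign(-9.4094)*max(|-9.4094| - 2.11, 0) = -7.2994
prox(x) = [-6.9347, 0.0, -7.2994]
||prox(x)||_1 = 6.9347 + 0.0 + 7.2994 = 14.2341


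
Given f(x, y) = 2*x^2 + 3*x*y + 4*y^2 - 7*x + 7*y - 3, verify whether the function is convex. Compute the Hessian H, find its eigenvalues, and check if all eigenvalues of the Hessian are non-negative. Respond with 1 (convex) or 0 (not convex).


The Hessian of f(x,y) = 2*x^2 + 3*x*y + 4*y^2 - 7*x + 7*y - 3 is:
H = [[4, 3], [3, 8]]
Trace = 4 + 8 = 12
Determinant = 4*8 - (3)^2 = 23
Discriminant = (12)^2 - 4*23 = 52.0
Eigenvalues: lambda_1 = 2.3944, lambda_2 = 9.6056
The function is convex.

1


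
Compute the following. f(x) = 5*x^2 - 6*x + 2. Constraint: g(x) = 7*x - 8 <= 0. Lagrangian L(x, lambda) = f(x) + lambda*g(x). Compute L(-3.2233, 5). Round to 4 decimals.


Step 1: Evaluate f(x).
f(-3.2233) = 5*(-3.2233)^2 - 6*(-3.2233) + 2 = 73.2881
Step 2: Evaluate g(x).
g(-3.2233) = 7*-3.2233 - 8 = -30.5631
Step 3: Compute Lagrangian.
L = 73.2881 + 5*-30.5631 = -79.5274


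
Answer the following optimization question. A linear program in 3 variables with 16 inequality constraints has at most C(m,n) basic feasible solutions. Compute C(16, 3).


Each vertex corresponds to some choice of n active constraints out of m, so the number of vertices is at most C(m, n) = m! / (n!(m-n)!).
m = 16, n = 3
Numerator: 16 * 15 * 14
Denominator: 3! = 6
C(16, 3) = 560


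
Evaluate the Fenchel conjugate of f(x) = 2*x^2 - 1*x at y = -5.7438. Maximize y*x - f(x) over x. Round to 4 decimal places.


f*(y) = sup_x {y*x - a*x^2 - b*x} = sup_x {(y-b)*x - a*x^2}
FOC: (y - b) - 2a*x = 0 => x* = (y - b)/(2a)
x* = (-5.7438 + 1)/(2*2) = -1.186
f*(-5.7438) = (y-b)^2/(4a) = (-5.7438 + 1)^2/(4*2)
= 22.5036/8 = 2.813


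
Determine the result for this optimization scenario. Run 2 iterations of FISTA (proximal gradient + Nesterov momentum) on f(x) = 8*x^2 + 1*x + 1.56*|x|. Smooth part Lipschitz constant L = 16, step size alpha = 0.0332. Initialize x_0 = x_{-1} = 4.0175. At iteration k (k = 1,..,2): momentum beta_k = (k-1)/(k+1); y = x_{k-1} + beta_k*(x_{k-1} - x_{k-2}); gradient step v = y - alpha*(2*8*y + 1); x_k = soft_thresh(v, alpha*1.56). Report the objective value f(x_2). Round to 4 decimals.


FISTA on f(x) = 8*x^2 + 1*x + 1.56*|x|
L = 16, alpha = 0.0332
Iteration 1: beta = 0.0, y = 4.0175 + 0.0*(4.0175 - 4.0175) = 4.0175
  grad(y) = 65.28, v = y - alpha*grad = 1.8502
  prox(v) = soft_thresh(1.8502, 0.0518) = 1.7984
Iteration 2: beta = 0.3333, y = 1.7984 + 0.3333*(1.7984 - 4.0175) = 1.0587
  grad(y) = 17.9395, v = y - alpha*grad = 0.4631
  prox(v) = soft_thresh(0.4631, 0.0518) = 0.4113
f(x_2) = 8*0.4113^2 + 1*0.4113 + 1.56*|0.4113| = 2.4066


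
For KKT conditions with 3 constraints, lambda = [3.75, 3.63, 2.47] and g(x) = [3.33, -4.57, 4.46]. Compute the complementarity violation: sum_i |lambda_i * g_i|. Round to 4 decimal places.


KKT complementary slackness check:
lambda_1 * g_1 = 3.75 * 3.33 = 12.4875
lambda_2 * g_2 = 3.63 * -4.57 = -16.5891
lambda_3 * g_3 = 2.47 * 4.46 = 11.0162
Total violation = 12.4875 + 16.5891 + 11.0162 = 40.0928


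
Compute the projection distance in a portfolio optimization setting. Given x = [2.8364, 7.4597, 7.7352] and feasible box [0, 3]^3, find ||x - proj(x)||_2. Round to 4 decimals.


Project each component onto [0, 3].
clip(2.8364) = 2.8364, clip(7.4597) = 3.0, clip(7.7352) = 3.0
Projection = [2.8364, 3.0, 3.0]
Squared diffs: [0.0, 19.8889, 22.4221]
Distance = sqrt(42.311) = 6.5047


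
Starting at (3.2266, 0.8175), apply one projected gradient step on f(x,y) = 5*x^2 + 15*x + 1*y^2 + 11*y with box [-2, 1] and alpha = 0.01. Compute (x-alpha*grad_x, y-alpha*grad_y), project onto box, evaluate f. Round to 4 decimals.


Step 1: Compute gradient at (3.2266, 0.8175).
grad_x = 2*5*3.2266 + 15 = 47.266
grad_y = 2*1*0.8175 + 11 = 12.635
Step 2: Gradient step.
x_raw = 3.2266 - 0.01*47.266 = 2.7539
y_raw = 0.8175 - 0.01*12.635 = 0.6912
Step 3: Project onto [-2, 1].
x_proj = clip(2.7539) = 1.0
y_proj = clip(0.6912) = 0.6912
Step 4: Evaluate f.
f(1.0, 0.6912) = 28.0803


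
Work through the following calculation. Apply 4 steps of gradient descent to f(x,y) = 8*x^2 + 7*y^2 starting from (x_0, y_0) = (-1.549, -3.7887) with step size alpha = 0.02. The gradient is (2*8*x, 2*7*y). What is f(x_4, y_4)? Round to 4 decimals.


Gradient descent on f(x,y) = 8*x^2 + 7*y^2.
Starting point: (-1.549, -3.7887), alpha = 0.02
Step 1: grad_x = 2*8*-1.549 = -24.784, grad_y = 2*7*-3.7887 = -53.0418
  x_1 = -1.549 - 0.02*-24.784 = -1.0533
  y_1 = -3.7887 - 0.02*-53.0418 = -2.7279
Step 2: grad_x = 2*8*-1.0533 = -16.8531, grad_y = 2*7*-2.7279 = -38.1901
  x_2 = -1.0533 - 0.02*-16.8531 = -0.7163
  y_2 = -2.7279 - 0.02*-38.1901 = -1.9641
Step 3: grad_x = 2*8*-0.7163 = -11.4601, grad_y = 2*7*-1.9641 = -27.4969
  x_3 = -0.7163 - 0.02*-11.4601 = -0.4871
  y_3 = -1.9641 - 0.02*-27.4969 = -1.4141
Step 4: grad_x = 2*8*-0.4871 = -7.7929, grad_y = 2*7*-1.4141 = -19.7977
  x_4 = -0.4871 - 0.02*-7.7929 = -0.3312
  y_4 = -1.4141 - 0.02*-19.7977 = -1.0182
f(-0.3312, -1.0182) = 8*(-0.3312)^2 + 7*(-1.0182)^2 = 8.1342


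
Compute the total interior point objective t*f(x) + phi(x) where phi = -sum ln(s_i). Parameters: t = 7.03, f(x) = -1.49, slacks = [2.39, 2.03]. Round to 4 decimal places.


Step 1: Compute log-barrier.
ln values: [0.8713, 0.708]
phi = -(0.8713 + 0.708) = -1.5793
Step 2: Compute augmented objective.
t*f(x) = 7.03*-1.49 = -10.4747
Total = -10.4747 - 1.5793 = -12.054


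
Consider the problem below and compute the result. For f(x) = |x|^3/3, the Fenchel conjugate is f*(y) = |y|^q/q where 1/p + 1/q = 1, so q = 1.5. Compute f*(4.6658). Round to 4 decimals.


The conjugate exponent q satisfies 1/p + 1/q = 1.
p = 3, so q = 3/(3 - 1) = 1.5
|y|^q = 4.6658^1.5 = 10.0783
f*(4.6658) = 10.0783 / 1.5 = 6.7189


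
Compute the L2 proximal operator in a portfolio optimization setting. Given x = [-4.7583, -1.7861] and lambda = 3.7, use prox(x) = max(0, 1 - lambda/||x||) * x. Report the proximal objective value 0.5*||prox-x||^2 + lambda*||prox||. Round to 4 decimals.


Step 1: Compute ||x||.
||x|| = 5.0825
Step 2: Compute scaling factor.
scale = max(0, 1 - 3.7/5.0825) = 0.272
Step 3: prox(x) = [-1.2943, -0.4858]
||prox(x)|| = 1.3825
Step 4: Proximal objective.
0.5*||prox-x||^2 = 6.845
lambda*||prox|| = 5.1153
Total = 11.9602


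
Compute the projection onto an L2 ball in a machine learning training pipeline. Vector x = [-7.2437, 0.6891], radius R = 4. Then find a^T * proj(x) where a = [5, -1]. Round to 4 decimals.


Step 1: Compute ||x|| (intermediates to 6 decimals).
||x|| = sqrt((-7.2437)^2 + 0.6891^2) = 7.276404
Step 2: Project.
Since ||x|| > R, scale = R/||x|| = 4/7.276404 = 0.549722, proj(x) = scale * x
proj(x) = [-3.982021, 0.378813]
Step 3: Dot product.
a^T * proj(x) = 5*(-3.982021) - 1*0.378813 = -20.2889


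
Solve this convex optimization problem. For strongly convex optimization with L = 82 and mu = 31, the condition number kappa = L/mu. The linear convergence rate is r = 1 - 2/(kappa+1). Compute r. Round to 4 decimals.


Step 1: Compute the condition number.
kappa = L/mu = 82/31 = 2.6452
Step 2: Compute the convergence rate.
r = 1 - 2/(kappa + 1) = 1 - 2*mu/(L + mu) = (L - mu)/(L + mu) = 51/113 = 0.4513


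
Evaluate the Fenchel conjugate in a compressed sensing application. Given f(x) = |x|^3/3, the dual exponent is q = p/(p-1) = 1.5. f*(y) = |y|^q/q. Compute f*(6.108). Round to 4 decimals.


The conjugate exponent q satisfies 1/p + 1/q = 1.
p = 3, so q = 3/(3 - 1) = 1.5
|y|^q = 6.108^1.5 = 15.0955
f*(6.108) = 15.0955 / 1.5 = 10.0637


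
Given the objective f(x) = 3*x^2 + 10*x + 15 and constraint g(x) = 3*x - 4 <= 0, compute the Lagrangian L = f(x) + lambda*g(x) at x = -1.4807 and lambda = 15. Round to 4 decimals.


Step 1: Evaluate f(x).
f(-1.4807) = 3*(-1.4807)^2 + 10*(-1.4807) + 15 = 6.7704
Step 2: Evaluate g(x).
g(-1.4807) = 3*-1.4807 - 4 = -8.4421
Step 3: Compute Lagrangian.
L = 6.7704 + 15*-8.4421 = -119.8611


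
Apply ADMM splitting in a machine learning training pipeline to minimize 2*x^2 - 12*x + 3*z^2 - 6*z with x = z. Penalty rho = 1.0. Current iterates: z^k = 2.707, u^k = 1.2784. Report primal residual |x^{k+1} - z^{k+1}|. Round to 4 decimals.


ADMM iteration with rho = 1.0, z^k = 2.707, u^k = 1.2784
Step 1: x-update.
Minimize 2*x^2 - 12*x + (1.0/2)*(x - 2.707 + 1.2784)^2
FOC: (2*2 + 1.0)*x = 12 + 1.0*(2.707 - 1.2784)
x^{k+1} = 2.6857
Step 2: z-update.
Minimize 3*z^2 - 6*z + (1.0/2)*(2.6857 - z + 1.2784)^2
FOC: (2*3 + 1.0)*z = 6 + 1.0*(2.6857 + 1.2784)
z^{k+1} = 1.4234
Step 3: u-update.
u^{k+1} = 1.2784 + 2.6857 - 1.4234 = 2.5407
Step 4: Primal residual = |2.6857 - 1.4234| = 1.2623


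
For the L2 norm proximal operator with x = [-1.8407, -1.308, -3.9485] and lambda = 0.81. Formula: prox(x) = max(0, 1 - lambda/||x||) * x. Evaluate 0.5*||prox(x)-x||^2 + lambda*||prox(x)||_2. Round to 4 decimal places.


Step 1: Compute ||x||.
||x|| = 4.5486
Step 2: Compute scaling factor.
scale = max(0, 1 - 0.81/4.5486) = 0.8219
Step 3: prox(x) = [-1.5129, -1.0751, -3.2454]
||prox(x)|| = 3.7386
Step 4: Proximal objective.
0.5*||prox-x||^2 = 0.3281
lambda*||prox|| = 3.0283
Total = 3.3563


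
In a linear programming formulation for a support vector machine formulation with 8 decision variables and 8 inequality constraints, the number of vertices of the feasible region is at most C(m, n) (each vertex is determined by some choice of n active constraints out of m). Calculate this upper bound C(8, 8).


Each vertex corresponds to some choice of n active constraints out of m, so the number of vertices is at most C(m, n) = m! / (n!(m-n)!).
m = 8, n = 8
Numerator: 8 * 7 * 6 * 5 * 4 * 3 * 2 * 1
Denominator: 8! = 40320
C(8, 8) = 1


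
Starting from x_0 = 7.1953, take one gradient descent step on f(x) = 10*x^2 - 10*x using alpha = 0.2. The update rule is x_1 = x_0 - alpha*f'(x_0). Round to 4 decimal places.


We compute the gradient at x_0 and apply the update.
f'(x) = 20*x - 10
f'(7.1953) = 20*7.1953 - 10 = 133.906
x_1 = 7.1953 - 0.2*133.906 = -19.5859


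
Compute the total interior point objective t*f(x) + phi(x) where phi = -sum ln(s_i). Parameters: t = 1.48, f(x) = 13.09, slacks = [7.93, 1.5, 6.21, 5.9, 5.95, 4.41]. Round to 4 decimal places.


Step 1: Compute log-barrier.
ln values: [2.0707, 0.4055, 1.8262, 1.775, 1.7834, 1.4839]
phi = -(2.0707 + 0.4055 + 1.8262 + 1.775 + 1.7834 + 1.4839) = -9.3445
Step 2: Compute augmented objective.
t*f(x) = 1.48*13.09 = 19.3732
Total = 19.3732 - 9.3445 = 10.0287


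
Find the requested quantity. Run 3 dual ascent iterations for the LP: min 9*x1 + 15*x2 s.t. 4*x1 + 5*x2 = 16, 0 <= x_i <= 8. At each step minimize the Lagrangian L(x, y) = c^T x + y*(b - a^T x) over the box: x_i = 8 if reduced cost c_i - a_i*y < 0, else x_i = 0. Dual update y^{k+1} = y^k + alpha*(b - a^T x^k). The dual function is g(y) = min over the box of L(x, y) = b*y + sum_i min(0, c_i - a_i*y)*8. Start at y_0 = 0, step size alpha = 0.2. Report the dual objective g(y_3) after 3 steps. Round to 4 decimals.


Dual ascent for LP: min 9*x1 + 15*x2, 4*x1 + 5*x2 = 16, 0 <= x_i <= 8
Step 1: y^k = 0.0, reduced costs: (9.0, 15.0)
  x^k = (0.0, 0.0), subgradient = b - a^T x = 16.0
  y^{k+1} = 0.0 + 0.2*16.0 = 3.2
Step 2: y^k = 3.2, reduced costs: (-3.8, -1.0)
  x^k = (8.0, 8.0), subgradient = b - a^T x = -56.0
  y^{k+1} = 3.2 + 0.2*-56.0 = -8.0
Step 3: y^k = -8.0, reduced costs: (41.0, 55.0)
  x^k = (0.0, 0.0), subgradient = b - a^T x = 16.0
  y^{k+1} = -8.0 + 0.2*16.0 = -4.8
Dual objective at y_3 = -4.8: reduced costs (28.2, 39.0), box minimizer x = (0.0, 0.0)
g(y_3) = b*y + (c1 - a1*y)*x1 + (c2 - a2*y)*x2 = 16*(-4.8) + 28.2*0.0 + 39.0*0.0 = -76.8 + 0.0 + 0.0 = -76.8
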